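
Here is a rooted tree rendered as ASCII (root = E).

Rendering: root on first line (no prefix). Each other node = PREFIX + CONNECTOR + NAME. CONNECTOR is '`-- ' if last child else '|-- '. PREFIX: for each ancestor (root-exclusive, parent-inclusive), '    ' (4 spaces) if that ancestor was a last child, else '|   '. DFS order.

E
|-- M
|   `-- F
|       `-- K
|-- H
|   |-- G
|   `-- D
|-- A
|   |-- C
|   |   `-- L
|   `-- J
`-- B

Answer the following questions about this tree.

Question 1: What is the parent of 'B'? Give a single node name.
Scan adjacency: B appears as child of E

Answer: E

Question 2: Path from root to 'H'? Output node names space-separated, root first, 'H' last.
Answer: E H

Derivation:
Walk down from root: E -> H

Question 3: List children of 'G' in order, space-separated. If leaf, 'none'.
Answer: none

Derivation:
Node G's children (from adjacency): (leaf)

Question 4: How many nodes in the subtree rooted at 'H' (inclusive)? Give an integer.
Answer: 3

Derivation:
Subtree rooted at H contains: D, G, H
Count = 3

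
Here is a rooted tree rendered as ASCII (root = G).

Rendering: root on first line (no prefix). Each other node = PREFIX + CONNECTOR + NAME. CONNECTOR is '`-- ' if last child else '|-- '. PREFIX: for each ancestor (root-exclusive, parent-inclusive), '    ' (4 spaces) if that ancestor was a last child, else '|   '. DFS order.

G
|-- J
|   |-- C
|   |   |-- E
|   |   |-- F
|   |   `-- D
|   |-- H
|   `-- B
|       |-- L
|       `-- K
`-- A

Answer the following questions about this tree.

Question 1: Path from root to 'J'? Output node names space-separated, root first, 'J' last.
Answer: G J

Derivation:
Walk down from root: G -> J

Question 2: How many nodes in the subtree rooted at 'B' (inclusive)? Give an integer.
Subtree rooted at B contains: B, K, L
Count = 3

Answer: 3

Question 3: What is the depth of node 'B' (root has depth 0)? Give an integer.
Path from root to B: G -> J -> B
Depth = number of edges = 2

Answer: 2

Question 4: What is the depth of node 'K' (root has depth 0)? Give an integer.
Answer: 3

Derivation:
Path from root to K: G -> J -> B -> K
Depth = number of edges = 3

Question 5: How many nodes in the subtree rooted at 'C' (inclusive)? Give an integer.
Answer: 4

Derivation:
Subtree rooted at C contains: C, D, E, F
Count = 4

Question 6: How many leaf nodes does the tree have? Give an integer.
Leaves (nodes with no children): A, D, E, F, H, K, L

Answer: 7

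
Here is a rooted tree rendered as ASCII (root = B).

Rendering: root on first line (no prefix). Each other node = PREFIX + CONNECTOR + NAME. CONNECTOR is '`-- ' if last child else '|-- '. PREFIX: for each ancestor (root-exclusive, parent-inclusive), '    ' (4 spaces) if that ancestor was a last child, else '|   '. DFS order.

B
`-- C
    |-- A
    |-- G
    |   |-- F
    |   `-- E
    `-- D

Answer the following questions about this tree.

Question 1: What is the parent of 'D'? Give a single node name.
Scan adjacency: D appears as child of C

Answer: C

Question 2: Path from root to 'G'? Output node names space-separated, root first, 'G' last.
Walk down from root: B -> C -> G

Answer: B C G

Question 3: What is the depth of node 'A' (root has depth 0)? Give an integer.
Path from root to A: B -> C -> A
Depth = number of edges = 2

Answer: 2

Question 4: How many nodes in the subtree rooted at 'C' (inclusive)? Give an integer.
Answer: 6

Derivation:
Subtree rooted at C contains: A, C, D, E, F, G
Count = 6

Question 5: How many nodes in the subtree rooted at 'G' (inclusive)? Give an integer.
Answer: 3

Derivation:
Subtree rooted at G contains: E, F, G
Count = 3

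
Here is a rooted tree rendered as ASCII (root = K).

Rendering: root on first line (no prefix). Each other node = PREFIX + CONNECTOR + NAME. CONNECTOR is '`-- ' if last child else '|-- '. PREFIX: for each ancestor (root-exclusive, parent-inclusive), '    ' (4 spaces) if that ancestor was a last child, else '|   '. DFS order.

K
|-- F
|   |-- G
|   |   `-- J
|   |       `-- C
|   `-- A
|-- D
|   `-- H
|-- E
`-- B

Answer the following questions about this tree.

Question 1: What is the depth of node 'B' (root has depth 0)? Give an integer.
Path from root to B: K -> B
Depth = number of edges = 1

Answer: 1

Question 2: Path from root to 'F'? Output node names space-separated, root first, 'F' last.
Walk down from root: K -> F

Answer: K F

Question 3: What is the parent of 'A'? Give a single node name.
Scan adjacency: A appears as child of F

Answer: F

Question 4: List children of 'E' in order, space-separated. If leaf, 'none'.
Node E's children (from adjacency): (leaf)

Answer: none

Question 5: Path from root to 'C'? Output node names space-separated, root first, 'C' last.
Answer: K F G J C

Derivation:
Walk down from root: K -> F -> G -> J -> C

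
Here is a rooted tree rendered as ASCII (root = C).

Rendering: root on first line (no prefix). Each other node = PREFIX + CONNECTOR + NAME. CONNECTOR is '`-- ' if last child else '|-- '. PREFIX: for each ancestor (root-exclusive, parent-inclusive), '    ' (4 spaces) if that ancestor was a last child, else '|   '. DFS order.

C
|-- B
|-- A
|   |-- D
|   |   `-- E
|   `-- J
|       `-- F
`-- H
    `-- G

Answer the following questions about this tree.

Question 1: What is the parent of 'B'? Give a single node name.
Scan adjacency: B appears as child of C

Answer: C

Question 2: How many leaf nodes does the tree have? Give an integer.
Leaves (nodes with no children): B, E, F, G

Answer: 4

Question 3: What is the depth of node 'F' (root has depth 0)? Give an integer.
Answer: 3

Derivation:
Path from root to F: C -> A -> J -> F
Depth = number of edges = 3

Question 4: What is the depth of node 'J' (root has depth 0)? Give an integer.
Answer: 2

Derivation:
Path from root to J: C -> A -> J
Depth = number of edges = 2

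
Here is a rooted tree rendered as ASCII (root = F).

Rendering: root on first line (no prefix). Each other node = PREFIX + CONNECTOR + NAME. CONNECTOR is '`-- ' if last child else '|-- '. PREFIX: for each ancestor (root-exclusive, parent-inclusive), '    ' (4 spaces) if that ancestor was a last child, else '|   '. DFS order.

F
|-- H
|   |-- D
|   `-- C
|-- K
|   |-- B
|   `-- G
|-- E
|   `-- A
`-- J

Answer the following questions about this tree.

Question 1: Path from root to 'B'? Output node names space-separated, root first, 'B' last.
Walk down from root: F -> K -> B

Answer: F K B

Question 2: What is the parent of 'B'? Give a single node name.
Answer: K

Derivation:
Scan adjacency: B appears as child of K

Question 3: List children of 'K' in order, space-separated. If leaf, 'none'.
Answer: B G

Derivation:
Node K's children (from adjacency): B, G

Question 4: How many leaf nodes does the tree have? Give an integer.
Leaves (nodes with no children): A, B, C, D, G, J

Answer: 6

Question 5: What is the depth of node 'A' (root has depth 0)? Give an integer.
Path from root to A: F -> E -> A
Depth = number of edges = 2

Answer: 2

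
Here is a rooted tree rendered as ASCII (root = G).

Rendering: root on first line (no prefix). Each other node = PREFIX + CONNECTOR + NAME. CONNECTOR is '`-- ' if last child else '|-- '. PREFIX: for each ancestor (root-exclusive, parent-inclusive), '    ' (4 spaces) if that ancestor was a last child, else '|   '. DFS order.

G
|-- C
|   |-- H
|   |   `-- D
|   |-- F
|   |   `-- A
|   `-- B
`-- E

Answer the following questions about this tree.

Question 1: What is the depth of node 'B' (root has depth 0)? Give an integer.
Path from root to B: G -> C -> B
Depth = number of edges = 2

Answer: 2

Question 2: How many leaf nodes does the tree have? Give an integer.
Answer: 4

Derivation:
Leaves (nodes with no children): A, B, D, E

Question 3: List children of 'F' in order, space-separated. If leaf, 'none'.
Answer: A

Derivation:
Node F's children (from adjacency): A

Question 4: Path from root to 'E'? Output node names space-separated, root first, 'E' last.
Walk down from root: G -> E

Answer: G E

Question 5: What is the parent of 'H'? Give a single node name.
Scan adjacency: H appears as child of C

Answer: C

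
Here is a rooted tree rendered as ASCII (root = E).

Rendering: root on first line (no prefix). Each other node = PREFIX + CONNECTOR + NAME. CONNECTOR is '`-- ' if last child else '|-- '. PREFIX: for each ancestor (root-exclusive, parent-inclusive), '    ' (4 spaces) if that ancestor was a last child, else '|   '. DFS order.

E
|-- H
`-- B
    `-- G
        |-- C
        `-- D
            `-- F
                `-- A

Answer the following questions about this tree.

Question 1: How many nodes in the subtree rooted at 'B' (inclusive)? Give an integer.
Answer: 6

Derivation:
Subtree rooted at B contains: A, B, C, D, F, G
Count = 6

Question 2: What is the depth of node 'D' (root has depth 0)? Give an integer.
Answer: 3

Derivation:
Path from root to D: E -> B -> G -> D
Depth = number of edges = 3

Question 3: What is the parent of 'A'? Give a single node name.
Scan adjacency: A appears as child of F

Answer: F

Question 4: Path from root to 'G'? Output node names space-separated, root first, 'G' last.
Walk down from root: E -> B -> G

Answer: E B G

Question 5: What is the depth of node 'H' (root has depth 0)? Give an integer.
Answer: 1

Derivation:
Path from root to H: E -> H
Depth = number of edges = 1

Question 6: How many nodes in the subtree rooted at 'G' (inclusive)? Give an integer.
Subtree rooted at G contains: A, C, D, F, G
Count = 5

Answer: 5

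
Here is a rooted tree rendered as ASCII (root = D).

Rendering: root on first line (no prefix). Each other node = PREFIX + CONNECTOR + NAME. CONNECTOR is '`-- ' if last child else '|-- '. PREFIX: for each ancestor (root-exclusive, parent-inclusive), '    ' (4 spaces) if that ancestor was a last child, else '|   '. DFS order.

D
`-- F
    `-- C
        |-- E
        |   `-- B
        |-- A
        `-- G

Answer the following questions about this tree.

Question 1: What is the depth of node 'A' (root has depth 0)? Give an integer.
Path from root to A: D -> F -> C -> A
Depth = number of edges = 3

Answer: 3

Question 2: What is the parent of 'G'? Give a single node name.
Scan adjacency: G appears as child of C

Answer: C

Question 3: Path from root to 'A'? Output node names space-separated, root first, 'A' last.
Walk down from root: D -> F -> C -> A

Answer: D F C A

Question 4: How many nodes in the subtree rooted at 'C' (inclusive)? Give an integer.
Subtree rooted at C contains: A, B, C, E, G
Count = 5

Answer: 5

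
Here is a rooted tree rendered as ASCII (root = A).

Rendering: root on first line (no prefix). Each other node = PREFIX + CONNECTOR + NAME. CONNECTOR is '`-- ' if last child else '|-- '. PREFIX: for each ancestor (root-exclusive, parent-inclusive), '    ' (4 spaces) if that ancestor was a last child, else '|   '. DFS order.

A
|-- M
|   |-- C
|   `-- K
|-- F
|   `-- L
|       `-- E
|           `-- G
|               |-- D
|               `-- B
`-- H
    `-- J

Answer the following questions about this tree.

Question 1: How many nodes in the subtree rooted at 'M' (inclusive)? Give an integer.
Subtree rooted at M contains: C, K, M
Count = 3

Answer: 3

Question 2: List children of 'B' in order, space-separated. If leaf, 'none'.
Node B's children (from adjacency): (leaf)

Answer: none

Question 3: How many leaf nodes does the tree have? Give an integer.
Leaves (nodes with no children): B, C, D, J, K

Answer: 5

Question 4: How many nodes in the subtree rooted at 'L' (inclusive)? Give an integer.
Answer: 5

Derivation:
Subtree rooted at L contains: B, D, E, G, L
Count = 5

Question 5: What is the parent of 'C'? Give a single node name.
Answer: M

Derivation:
Scan adjacency: C appears as child of M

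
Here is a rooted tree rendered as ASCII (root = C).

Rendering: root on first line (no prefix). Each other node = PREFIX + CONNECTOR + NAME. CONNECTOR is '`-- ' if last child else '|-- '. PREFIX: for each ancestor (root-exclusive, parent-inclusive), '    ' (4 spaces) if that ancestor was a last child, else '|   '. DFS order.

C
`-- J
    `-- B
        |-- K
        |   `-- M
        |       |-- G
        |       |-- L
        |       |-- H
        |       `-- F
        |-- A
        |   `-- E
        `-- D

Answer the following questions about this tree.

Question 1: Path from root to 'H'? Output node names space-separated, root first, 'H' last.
Walk down from root: C -> J -> B -> K -> M -> H

Answer: C J B K M H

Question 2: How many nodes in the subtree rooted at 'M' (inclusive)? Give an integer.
Answer: 5

Derivation:
Subtree rooted at M contains: F, G, H, L, M
Count = 5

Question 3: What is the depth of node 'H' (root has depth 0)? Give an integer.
Path from root to H: C -> J -> B -> K -> M -> H
Depth = number of edges = 5

Answer: 5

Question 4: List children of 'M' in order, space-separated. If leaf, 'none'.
Node M's children (from adjacency): G, L, H, F

Answer: G L H F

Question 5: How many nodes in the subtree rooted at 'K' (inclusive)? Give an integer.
Answer: 6

Derivation:
Subtree rooted at K contains: F, G, H, K, L, M
Count = 6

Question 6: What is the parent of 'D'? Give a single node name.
Scan adjacency: D appears as child of B

Answer: B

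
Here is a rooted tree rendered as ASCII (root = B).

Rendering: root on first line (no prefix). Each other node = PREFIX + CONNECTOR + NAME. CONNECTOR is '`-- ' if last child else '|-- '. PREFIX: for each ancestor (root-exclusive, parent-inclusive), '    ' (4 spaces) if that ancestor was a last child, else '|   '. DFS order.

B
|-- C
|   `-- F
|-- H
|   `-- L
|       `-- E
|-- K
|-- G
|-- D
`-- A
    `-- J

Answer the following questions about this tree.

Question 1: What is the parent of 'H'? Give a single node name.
Answer: B

Derivation:
Scan adjacency: H appears as child of B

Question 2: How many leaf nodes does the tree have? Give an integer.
Leaves (nodes with no children): D, E, F, G, J, K

Answer: 6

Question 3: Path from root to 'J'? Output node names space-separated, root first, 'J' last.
Walk down from root: B -> A -> J

Answer: B A J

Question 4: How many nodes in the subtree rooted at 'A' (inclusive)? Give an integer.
Answer: 2

Derivation:
Subtree rooted at A contains: A, J
Count = 2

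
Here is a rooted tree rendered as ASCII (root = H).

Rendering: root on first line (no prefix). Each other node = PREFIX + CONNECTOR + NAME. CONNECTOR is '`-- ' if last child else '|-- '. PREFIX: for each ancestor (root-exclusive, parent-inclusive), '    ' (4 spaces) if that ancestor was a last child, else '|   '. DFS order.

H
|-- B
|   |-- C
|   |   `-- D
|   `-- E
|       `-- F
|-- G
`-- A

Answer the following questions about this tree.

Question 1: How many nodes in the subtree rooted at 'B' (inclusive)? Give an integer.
Answer: 5

Derivation:
Subtree rooted at B contains: B, C, D, E, F
Count = 5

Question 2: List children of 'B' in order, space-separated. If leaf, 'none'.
Node B's children (from adjacency): C, E

Answer: C E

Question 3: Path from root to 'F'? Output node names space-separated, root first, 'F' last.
Answer: H B E F

Derivation:
Walk down from root: H -> B -> E -> F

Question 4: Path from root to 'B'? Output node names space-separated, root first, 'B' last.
Answer: H B

Derivation:
Walk down from root: H -> B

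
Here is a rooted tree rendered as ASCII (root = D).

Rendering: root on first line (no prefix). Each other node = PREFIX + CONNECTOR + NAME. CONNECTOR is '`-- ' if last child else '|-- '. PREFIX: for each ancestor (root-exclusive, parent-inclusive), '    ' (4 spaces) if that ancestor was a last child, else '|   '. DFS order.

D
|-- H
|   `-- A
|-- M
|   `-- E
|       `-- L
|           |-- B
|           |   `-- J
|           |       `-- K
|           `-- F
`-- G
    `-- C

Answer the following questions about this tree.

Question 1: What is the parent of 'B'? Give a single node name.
Scan adjacency: B appears as child of L

Answer: L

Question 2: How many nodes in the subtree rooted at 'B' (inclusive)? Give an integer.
Subtree rooted at B contains: B, J, K
Count = 3

Answer: 3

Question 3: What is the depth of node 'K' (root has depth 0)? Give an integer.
Path from root to K: D -> M -> E -> L -> B -> J -> K
Depth = number of edges = 6

Answer: 6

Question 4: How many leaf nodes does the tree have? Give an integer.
Answer: 4

Derivation:
Leaves (nodes with no children): A, C, F, K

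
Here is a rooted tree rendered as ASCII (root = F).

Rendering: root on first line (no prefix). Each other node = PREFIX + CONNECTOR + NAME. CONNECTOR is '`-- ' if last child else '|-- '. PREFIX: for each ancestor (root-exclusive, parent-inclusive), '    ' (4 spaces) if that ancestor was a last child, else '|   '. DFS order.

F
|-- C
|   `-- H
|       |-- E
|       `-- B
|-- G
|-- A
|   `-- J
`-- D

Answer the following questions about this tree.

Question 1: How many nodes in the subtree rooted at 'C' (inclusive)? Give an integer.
Subtree rooted at C contains: B, C, E, H
Count = 4

Answer: 4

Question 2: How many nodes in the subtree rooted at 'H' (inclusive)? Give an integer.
Subtree rooted at H contains: B, E, H
Count = 3

Answer: 3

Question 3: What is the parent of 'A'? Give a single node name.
Scan adjacency: A appears as child of F

Answer: F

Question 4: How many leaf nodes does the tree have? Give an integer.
Answer: 5

Derivation:
Leaves (nodes with no children): B, D, E, G, J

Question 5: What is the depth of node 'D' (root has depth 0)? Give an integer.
Path from root to D: F -> D
Depth = number of edges = 1

Answer: 1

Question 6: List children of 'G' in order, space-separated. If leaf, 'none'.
Answer: none

Derivation:
Node G's children (from adjacency): (leaf)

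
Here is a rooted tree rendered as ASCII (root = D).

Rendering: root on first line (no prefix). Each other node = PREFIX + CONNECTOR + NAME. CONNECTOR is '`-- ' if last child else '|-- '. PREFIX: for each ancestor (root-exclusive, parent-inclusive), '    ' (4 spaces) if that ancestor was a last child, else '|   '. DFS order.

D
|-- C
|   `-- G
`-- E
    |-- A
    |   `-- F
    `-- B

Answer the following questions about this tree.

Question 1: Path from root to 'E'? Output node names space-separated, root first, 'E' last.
Walk down from root: D -> E

Answer: D E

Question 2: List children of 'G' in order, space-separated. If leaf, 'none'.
Node G's children (from adjacency): (leaf)

Answer: none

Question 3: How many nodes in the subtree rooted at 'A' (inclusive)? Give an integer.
Answer: 2

Derivation:
Subtree rooted at A contains: A, F
Count = 2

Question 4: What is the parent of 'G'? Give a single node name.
Answer: C

Derivation:
Scan adjacency: G appears as child of C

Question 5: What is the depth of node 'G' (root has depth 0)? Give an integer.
Path from root to G: D -> C -> G
Depth = number of edges = 2

Answer: 2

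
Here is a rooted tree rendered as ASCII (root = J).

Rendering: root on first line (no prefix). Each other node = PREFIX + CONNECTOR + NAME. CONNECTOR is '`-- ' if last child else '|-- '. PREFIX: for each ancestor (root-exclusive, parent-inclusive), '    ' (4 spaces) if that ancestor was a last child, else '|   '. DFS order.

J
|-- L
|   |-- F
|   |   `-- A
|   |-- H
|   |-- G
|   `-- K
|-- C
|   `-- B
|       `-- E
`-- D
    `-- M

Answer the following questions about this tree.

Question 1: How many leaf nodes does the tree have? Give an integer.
Leaves (nodes with no children): A, E, G, H, K, M

Answer: 6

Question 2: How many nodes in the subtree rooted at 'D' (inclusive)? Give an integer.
Subtree rooted at D contains: D, M
Count = 2

Answer: 2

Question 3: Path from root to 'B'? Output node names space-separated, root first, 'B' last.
Answer: J C B

Derivation:
Walk down from root: J -> C -> B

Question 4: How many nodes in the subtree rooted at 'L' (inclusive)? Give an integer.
Answer: 6

Derivation:
Subtree rooted at L contains: A, F, G, H, K, L
Count = 6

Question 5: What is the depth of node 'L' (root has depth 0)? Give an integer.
Answer: 1

Derivation:
Path from root to L: J -> L
Depth = number of edges = 1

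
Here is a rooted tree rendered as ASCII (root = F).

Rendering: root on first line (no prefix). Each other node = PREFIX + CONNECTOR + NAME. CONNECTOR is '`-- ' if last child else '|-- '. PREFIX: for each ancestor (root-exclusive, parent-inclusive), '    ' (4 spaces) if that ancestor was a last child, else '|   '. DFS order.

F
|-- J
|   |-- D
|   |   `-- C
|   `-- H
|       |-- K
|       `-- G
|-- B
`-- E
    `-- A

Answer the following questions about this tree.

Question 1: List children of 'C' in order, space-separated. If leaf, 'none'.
Answer: none

Derivation:
Node C's children (from adjacency): (leaf)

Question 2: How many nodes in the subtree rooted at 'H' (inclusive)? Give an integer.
Answer: 3

Derivation:
Subtree rooted at H contains: G, H, K
Count = 3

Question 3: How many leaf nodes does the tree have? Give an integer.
Leaves (nodes with no children): A, B, C, G, K

Answer: 5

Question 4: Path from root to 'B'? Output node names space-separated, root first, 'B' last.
Walk down from root: F -> B

Answer: F B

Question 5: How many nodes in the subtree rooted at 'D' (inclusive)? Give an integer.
Subtree rooted at D contains: C, D
Count = 2

Answer: 2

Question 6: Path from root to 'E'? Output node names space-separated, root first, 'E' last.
Walk down from root: F -> E

Answer: F E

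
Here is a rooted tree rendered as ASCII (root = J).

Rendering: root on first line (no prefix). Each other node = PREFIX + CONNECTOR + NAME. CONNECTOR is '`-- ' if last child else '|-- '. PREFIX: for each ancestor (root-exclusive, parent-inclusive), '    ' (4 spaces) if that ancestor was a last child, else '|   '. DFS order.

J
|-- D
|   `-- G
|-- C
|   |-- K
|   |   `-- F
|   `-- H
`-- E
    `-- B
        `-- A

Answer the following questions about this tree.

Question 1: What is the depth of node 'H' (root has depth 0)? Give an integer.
Answer: 2

Derivation:
Path from root to H: J -> C -> H
Depth = number of edges = 2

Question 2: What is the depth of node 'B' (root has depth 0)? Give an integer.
Path from root to B: J -> E -> B
Depth = number of edges = 2

Answer: 2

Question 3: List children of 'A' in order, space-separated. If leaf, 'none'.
Answer: none

Derivation:
Node A's children (from adjacency): (leaf)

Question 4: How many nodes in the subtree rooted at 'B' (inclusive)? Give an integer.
Subtree rooted at B contains: A, B
Count = 2

Answer: 2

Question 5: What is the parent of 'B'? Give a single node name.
Answer: E

Derivation:
Scan adjacency: B appears as child of E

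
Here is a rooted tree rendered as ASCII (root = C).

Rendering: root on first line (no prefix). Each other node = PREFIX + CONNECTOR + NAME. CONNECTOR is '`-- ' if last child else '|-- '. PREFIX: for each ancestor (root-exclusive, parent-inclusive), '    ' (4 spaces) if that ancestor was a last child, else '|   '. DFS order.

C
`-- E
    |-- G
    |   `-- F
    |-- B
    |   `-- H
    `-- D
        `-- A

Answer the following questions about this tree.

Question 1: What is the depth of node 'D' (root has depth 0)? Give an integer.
Path from root to D: C -> E -> D
Depth = number of edges = 2

Answer: 2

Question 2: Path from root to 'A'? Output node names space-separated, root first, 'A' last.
Answer: C E D A

Derivation:
Walk down from root: C -> E -> D -> A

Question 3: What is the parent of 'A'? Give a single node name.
Answer: D

Derivation:
Scan adjacency: A appears as child of D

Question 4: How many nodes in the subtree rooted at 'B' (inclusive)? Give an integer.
Subtree rooted at B contains: B, H
Count = 2

Answer: 2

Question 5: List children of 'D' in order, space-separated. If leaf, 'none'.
Node D's children (from adjacency): A

Answer: A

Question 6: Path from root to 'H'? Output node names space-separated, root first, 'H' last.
Walk down from root: C -> E -> B -> H

Answer: C E B H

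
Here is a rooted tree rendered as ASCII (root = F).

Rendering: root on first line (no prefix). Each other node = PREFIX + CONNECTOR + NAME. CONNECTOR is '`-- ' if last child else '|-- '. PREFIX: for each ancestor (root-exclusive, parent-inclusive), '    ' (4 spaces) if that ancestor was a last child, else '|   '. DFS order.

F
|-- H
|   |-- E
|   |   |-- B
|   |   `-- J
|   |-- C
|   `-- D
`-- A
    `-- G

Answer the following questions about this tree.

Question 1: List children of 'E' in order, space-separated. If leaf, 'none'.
Node E's children (from adjacency): B, J

Answer: B J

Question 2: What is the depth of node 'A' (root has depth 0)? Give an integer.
Path from root to A: F -> A
Depth = number of edges = 1

Answer: 1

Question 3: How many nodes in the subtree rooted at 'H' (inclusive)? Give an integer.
Subtree rooted at H contains: B, C, D, E, H, J
Count = 6

Answer: 6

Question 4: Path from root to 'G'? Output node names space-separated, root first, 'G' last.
Answer: F A G

Derivation:
Walk down from root: F -> A -> G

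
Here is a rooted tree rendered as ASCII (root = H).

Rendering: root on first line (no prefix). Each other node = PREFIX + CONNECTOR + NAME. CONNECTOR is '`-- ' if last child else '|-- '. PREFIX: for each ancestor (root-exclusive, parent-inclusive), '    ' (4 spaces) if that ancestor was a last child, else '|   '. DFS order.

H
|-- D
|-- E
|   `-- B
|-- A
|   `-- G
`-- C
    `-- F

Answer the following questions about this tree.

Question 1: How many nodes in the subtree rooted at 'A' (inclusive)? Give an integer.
Subtree rooted at A contains: A, G
Count = 2

Answer: 2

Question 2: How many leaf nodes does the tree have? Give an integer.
Answer: 4

Derivation:
Leaves (nodes with no children): B, D, F, G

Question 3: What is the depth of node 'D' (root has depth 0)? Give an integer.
Path from root to D: H -> D
Depth = number of edges = 1

Answer: 1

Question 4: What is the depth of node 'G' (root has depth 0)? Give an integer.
Answer: 2

Derivation:
Path from root to G: H -> A -> G
Depth = number of edges = 2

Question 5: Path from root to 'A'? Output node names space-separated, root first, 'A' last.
Walk down from root: H -> A

Answer: H A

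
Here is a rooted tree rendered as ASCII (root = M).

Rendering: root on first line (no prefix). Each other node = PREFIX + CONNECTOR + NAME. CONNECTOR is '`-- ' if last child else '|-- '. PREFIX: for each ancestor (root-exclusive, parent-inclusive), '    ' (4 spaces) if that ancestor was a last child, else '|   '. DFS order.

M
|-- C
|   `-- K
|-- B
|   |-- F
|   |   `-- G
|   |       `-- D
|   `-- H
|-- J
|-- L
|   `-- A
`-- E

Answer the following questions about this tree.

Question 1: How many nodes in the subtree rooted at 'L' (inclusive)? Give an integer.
Answer: 2

Derivation:
Subtree rooted at L contains: A, L
Count = 2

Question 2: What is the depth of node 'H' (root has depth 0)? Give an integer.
Path from root to H: M -> B -> H
Depth = number of edges = 2

Answer: 2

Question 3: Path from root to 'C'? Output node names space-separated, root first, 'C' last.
Walk down from root: M -> C

Answer: M C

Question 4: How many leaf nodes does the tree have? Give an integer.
Answer: 6

Derivation:
Leaves (nodes with no children): A, D, E, H, J, K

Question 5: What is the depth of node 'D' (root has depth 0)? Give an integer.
Path from root to D: M -> B -> F -> G -> D
Depth = number of edges = 4

Answer: 4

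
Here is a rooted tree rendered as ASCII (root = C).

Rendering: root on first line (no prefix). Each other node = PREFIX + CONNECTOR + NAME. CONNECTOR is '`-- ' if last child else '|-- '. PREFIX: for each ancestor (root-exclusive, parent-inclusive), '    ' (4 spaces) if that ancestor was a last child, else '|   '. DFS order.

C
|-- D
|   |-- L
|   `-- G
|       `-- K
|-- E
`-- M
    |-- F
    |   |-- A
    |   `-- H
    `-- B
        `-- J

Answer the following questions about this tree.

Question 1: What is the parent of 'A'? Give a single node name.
Scan adjacency: A appears as child of F

Answer: F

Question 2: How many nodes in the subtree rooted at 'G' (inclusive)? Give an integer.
Answer: 2

Derivation:
Subtree rooted at G contains: G, K
Count = 2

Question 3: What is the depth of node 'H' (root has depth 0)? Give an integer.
Answer: 3

Derivation:
Path from root to H: C -> M -> F -> H
Depth = number of edges = 3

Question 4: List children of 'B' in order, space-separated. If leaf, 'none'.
Answer: J

Derivation:
Node B's children (from adjacency): J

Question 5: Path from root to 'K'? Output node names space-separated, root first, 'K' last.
Walk down from root: C -> D -> G -> K

Answer: C D G K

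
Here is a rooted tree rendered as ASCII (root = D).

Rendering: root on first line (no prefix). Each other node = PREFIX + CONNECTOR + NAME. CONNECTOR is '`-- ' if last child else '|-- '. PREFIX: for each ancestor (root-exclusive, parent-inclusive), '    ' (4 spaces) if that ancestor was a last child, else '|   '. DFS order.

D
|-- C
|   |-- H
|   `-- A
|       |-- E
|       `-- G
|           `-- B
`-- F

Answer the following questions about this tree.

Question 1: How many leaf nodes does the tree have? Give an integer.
Answer: 4

Derivation:
Leaves (nodes with no children): B, E, F, H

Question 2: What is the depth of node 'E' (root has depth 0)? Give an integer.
Answer: 3

Derivation:
Path from root to E: D -> C -> A -> E
Depth = number of edges = 3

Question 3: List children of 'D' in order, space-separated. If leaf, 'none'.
Answer: C F

Derivation:
Node D's children (from adjacency): C, F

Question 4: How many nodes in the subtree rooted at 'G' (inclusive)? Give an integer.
Answer: 2

Derivation:
Subtree rooted at G contains: B, G
Count = 2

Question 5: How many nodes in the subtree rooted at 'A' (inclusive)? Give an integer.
Subtree rooted at A contains: A, B, E, G
Count = 4

Answer: 4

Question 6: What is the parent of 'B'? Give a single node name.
Answer: G

Derivation:
Scan adjacency: B appears as child of G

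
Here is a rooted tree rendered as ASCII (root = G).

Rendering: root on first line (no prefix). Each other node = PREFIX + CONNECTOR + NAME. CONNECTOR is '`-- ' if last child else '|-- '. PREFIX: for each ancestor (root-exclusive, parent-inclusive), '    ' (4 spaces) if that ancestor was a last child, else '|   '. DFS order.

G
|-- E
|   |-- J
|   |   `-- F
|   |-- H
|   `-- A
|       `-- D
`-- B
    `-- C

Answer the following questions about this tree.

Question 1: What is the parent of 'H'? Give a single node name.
Scan adjacency: H appears as child of E

Answer: E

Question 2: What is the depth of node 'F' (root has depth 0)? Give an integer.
Answer: 3

Derivation:
Path from root to F: G -> E -> J -> F
Depth = number of edges = 3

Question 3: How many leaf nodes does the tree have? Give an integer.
Answer: 4

Derivation:
Leaves (nodes with no children): C, D, F, H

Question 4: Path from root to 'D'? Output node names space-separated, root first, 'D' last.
Walk down from root: G -> E -> A -> D

Answer: G E A D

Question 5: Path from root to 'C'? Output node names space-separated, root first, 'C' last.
Answer: G B C

Derivation:
Walk down from root: G -> B -> C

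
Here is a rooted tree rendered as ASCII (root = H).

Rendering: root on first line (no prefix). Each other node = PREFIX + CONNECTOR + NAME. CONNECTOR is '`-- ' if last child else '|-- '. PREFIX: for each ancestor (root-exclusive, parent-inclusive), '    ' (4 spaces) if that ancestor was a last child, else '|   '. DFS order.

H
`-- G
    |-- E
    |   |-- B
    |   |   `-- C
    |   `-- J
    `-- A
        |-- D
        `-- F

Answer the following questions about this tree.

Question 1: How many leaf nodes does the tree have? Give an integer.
Answer: 4

Derivation:
Leaves (nodes with no children): C, D, F, J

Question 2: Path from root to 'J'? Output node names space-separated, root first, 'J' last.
Answer: H G E J

Derivation:
Walk down from root: H -> G -> E -> J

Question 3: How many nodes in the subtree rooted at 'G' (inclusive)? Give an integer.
Subtree rooted at G contains: A, B, C, D, E, F, G, J
Count = 8

Answer: 8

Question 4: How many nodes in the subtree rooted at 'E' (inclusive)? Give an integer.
Answer: 4

Derivation:
Subtree rooted at E contains: B, C, E, J
Count = 4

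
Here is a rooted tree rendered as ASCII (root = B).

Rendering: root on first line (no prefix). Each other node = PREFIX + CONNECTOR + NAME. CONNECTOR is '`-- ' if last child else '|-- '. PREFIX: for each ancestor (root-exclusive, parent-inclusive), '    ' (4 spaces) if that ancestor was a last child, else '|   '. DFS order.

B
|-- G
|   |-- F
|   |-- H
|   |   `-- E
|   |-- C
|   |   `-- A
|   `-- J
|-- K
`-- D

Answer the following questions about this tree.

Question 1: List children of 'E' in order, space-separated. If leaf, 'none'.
Answer: none

Derivation:
Node E's children (from adjacency): (leaf)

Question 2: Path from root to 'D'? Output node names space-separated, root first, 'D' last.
Walk down from root: B -> D

Answer: B D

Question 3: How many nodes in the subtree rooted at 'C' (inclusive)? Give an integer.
Answer: 2

Derivation:
Subtree rooted at C contains: A, C
Count = 2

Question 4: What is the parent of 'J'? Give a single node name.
Scan adjacency: J appears as child of G

Answer: G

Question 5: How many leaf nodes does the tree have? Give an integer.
Leaves (nodes with no children): A, D, E, F, J, K

Answer: 6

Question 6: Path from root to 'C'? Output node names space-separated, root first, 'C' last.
Walk down from root: B -> G -> C

Answer: B G C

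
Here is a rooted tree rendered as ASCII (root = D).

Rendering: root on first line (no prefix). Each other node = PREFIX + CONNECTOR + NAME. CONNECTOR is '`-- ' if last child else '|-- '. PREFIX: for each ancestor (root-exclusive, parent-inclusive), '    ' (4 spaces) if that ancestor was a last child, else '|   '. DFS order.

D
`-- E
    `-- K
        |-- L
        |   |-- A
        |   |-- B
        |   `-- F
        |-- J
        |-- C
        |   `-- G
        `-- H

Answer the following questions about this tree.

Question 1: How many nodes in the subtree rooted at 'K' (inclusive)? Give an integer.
Subtree rooted at K contains: A, B, C, F, G, H, J, K, L
Count = 9

Answer: 9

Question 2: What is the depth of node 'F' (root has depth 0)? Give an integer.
Answer: 4

Derivation:
Path from root to F: D -> E -> K -> L -> F
Depth = number of edges = 4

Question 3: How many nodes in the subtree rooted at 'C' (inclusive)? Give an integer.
Answer: 2

Derivation:
Subtree rooted at C contains: C, G
Count = 2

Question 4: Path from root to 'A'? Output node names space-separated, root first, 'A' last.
Answer: D E K L A

Derivation:
Walk down from root: D -> E -> K -> L -> A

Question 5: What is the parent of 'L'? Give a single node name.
Answer: K

Derivation:
Scan adjacency: L appears as child of K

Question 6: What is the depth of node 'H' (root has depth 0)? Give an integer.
Answer: 3

Derivation:
Path from root to H: D -> E -> K -> H
Depth = number of edges = 3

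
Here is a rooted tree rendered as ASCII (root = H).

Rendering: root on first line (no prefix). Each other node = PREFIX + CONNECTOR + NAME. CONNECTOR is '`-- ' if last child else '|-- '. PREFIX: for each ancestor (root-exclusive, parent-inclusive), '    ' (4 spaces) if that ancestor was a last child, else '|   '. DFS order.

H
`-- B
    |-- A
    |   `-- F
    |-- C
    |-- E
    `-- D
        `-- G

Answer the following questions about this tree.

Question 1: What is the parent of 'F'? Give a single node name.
Scan adjacency: F appears as child of A

Answer: A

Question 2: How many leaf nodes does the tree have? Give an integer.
Answer: 4

Derivation:
Leaves (nodes with no children): C, E, F, G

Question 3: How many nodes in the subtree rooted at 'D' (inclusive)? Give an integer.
Answer: 2

Derivation:
Subtree rooted at D contains: D, G
Count = 2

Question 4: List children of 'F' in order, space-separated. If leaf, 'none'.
Answer: none

Derivation:
Node F's children (from adjacency): (leaf)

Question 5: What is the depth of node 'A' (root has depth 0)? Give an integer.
Answer: 2

Derivation:
Path from root to A: H -> B -> A
Depth = number of edges = 2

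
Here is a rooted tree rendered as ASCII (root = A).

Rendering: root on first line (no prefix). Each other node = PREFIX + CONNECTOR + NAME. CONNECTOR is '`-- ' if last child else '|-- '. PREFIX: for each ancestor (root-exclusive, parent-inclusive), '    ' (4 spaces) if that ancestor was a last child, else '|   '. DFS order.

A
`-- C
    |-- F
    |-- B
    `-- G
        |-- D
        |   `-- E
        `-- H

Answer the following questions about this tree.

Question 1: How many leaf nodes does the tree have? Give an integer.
Answer: 4

Derivation:
Leaves (nodes with no children): B, E, F, H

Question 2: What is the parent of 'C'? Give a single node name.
Scan adjacency: C appears as child of A

Answer: A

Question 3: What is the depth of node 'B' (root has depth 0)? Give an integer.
Answer: 2

Derivation:
Path from root to B: A -> C -> B
Depth = number of edges = 2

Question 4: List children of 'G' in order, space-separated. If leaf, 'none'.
Answer: D H

Derivation:
Node G's children (from adjacency): D, H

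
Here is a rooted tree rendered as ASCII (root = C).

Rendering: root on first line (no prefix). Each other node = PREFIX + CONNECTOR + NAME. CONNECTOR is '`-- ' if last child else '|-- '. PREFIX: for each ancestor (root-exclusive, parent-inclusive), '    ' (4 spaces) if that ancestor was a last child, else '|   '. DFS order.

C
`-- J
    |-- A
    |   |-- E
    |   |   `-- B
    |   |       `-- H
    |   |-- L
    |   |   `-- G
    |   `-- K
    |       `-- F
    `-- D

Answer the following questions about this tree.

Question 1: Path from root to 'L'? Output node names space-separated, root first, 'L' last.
Answer: C J A L

Derivation:
Walk down from root: C -> J -> A -> L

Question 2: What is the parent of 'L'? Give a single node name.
Answer: A

Derivation:
Scan adjacency: L appears as child of A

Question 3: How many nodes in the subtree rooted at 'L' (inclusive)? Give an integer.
Subtree rooted at L contains: G, L
Count = 2

Answer: 2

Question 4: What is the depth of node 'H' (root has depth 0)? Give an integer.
Answer: 5

Derivation:
Path from root to H: C -> J -> A -> E -> B -> H
Depth = number of edges = 5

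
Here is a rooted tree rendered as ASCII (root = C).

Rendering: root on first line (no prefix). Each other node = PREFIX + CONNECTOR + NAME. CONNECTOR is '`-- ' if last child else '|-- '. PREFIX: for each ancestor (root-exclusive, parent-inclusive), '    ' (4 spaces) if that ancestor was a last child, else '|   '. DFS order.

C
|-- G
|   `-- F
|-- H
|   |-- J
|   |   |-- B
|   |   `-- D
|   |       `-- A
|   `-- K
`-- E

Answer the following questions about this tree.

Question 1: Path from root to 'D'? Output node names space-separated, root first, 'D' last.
Walk down from root: C -> H -> J -> D

Answer: C H J D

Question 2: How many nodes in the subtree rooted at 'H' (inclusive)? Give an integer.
Subtree rooted at H contains: A, B, D, H, J, K
Count = 6

Answer: 6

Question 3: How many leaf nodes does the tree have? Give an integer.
Leaves (nodes with no children): A, B, E, F, K

Answer: 5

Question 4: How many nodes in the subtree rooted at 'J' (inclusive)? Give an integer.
Subtree rooted at J contains: A, B, D, J
Count = 4

Answer: 4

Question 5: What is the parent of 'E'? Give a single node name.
Scan adjacency: E appears as child of C

Answer: C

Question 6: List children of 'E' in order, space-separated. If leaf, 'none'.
Answer: none

Derivation:
Node E's children (from adjacency): (leaf)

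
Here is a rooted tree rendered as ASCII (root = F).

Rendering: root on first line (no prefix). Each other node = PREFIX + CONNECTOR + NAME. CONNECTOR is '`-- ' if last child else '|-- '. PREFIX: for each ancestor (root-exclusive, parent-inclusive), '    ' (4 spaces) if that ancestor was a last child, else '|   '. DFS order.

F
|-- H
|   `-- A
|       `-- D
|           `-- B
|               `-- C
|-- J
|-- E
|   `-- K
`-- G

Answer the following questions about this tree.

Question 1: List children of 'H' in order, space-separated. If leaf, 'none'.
Node H's children (from adjacency): A

Answer: A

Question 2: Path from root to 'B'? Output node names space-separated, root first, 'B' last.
Walk down from root: F -> H -> A -> D -> B

Answer: F H A D B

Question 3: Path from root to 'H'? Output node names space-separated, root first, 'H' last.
Answer: F H

Derivation:
Walk down from root: F -> H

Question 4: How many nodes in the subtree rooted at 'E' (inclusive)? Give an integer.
Answer: 2

Derivation:
Subtree rooted at E contains: E, K
Count = 2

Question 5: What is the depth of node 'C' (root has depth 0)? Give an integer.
Answer: 5

Derivation:
Path from root to C: F -> H -> A -> D -> B -> C
Depth = number of edges = 5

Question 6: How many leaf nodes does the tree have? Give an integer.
Answer: 4

Derivation:
Leaves (nodes with no children): C, G, J, K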